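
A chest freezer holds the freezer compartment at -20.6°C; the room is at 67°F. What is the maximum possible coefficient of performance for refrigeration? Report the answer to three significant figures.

In absolute terms T_C = 252.55 K and T_H = 292.59 K, so ΔT = 40.04 K.
For a reversible cycle, COP_Carnot = T_C/ΔT = 252.55/40.04 = 6.307.

6.31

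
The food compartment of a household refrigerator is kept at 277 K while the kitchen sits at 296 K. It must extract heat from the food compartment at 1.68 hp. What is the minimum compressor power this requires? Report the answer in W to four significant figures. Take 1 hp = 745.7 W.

85.93 W

The reservoir spacing is ΔT = 296 − 277 = 19.00 K.
COP_Carnot = T_C/ΔT = 277.00/19.00 = 14.58.
Ẇ_min = Q̇/COP_Carnot = 1.680/14.58 = 0.1152 hp = 85.93 W.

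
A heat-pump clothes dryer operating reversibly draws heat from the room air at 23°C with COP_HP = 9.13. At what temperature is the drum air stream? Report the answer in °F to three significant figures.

COP_HP = T_H/(T_H − T_C) rearranges to T_H = COP·T_C/(COP − 1).
With T_C = 296.15 K, T_H = 9.13 × 296.15/8.130 = 332.58 K.
Converting, 332.58 K = 138.97°F.

139 °F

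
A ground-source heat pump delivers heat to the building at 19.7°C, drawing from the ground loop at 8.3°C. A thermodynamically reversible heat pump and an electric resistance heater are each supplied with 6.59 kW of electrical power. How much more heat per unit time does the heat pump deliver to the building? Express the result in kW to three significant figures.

In absolute terms T_C = 281.45 K and T_H = 292.85 K, so ΔT = 11.40 K.
COP_Carnot = T_H/ΔT = 292.85/11.40 = 25.69.
The heat pump delivers Q̇_H = COP × Ẇ = 169.3 kW; the resistance heater delivers Ẇ = 6.590 kW.
Extra = (COP − 1)·Ẇ = 162.7 kW.

163 kW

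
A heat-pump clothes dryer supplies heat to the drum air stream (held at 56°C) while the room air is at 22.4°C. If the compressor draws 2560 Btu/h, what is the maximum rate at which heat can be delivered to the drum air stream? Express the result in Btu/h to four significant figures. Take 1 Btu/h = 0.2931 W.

25080 Btu/h

In absolute terms T_C = 295.55 K and T_H = 329.15 K, so ΔT = 33.60 K.
COP_Carnot = T_H/ΔT = 329.15/33.60 = 9.796.
Q̇_max = COP_Carnot × Ẇ = 9.796 × 2560 Btu/h = 25080 Btu/h.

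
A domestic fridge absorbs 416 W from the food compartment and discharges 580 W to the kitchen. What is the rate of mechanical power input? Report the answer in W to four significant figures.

164.0 W

For a cyclic device the first law requires Q̇_H = Q̇_C + Ẇ.
Ẇ = Q̇_H − Q̇_C = 164.0 W.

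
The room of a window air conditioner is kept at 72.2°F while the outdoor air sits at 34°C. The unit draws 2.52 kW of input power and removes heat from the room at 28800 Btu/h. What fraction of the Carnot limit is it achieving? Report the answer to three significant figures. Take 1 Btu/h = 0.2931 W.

0.132

Converting, Q̇_C = 28800 Btu/h = 8.441 kW, so COP_actual = Q̇_C/Ẇ = 8.441/2.520 = 3.350.
In absolute terms T_C = 295.48 K and T_H = 307.15 K, so ΔT = 11.67 K.
COP_Carnot = T_C/ΔT = 295.48/11.67 = 25.33.
η_II = COP_actual/COP_Carnot = 3.350/25.33 = 0.1323.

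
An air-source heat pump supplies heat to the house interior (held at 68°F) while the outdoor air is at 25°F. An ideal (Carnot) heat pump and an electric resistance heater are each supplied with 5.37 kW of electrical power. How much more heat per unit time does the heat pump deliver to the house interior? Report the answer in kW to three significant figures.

In absolute terms T_C = 269.26 K and T_H = 293.15 K, so ΔT = 23.89 K.
COP_Carnot = T_H/ΔT = 293.15/23.89 = 12.27.
The heat pump delivers Q̇_H = COP × Ẇ = 65.90 kW; the resistance heater delivers Ẇ = 5.370 kW.
Extra = (COP − 1)·Ẇ = 60.53 kW.

60.5 kW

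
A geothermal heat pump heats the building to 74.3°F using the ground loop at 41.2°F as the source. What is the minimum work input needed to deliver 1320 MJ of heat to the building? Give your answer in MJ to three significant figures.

In absolute terms T_C = 278.26 K and T_H = 296.65 K, so ΔT = 18.39 K.
The reversible limit is COP_HP = T_H/ΔT = 16.13, so W_min = Q_H/COP = Q_H·ΔT/T_H.
W_min = 1320 × 18.39/296.65 = 81.82 MJ.

81.8 MJ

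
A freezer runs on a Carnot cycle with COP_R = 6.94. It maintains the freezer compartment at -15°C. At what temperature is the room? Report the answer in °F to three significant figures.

COP_R = T_C/(T_H − T_C) gives T_H − T_C = T_C/COP.
With T_C = 258.15 K, T_H = 258.15 × (1 + 1/6.94) = 295.35 K.
Converting, 295.35 K = 71.96°F.

72.0 °F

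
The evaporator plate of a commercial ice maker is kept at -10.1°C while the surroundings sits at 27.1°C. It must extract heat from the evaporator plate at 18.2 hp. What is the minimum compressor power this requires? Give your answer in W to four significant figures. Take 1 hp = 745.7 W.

In absolute terms T_C = 263.05 K and T_H = 300.25 K, so ΔT = 37.20 K.
COP_Carnot = T_C/ΔT = 263.05/37.20 = 7.071.
Ẇ_min = Q̇/COP_Carnot = 18.20/7.071 = 2.574 hp = 1919 W.

1919 W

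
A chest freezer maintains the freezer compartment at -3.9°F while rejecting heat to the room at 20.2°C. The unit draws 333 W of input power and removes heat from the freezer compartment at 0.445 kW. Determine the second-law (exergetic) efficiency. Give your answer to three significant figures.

Converting, Q̇_C = 0.4450 kW = 445.0 W, so COP_actual = Q̇_C/Ẇ = 445.0/333.0 = 1.336.
In absolute terms T_C = 253.21 K and T_H = 293.35 K, so ΔT = 40.14 K.
COP_Carnot = T_C/ΔT = 253.21/40.14 = 6.307.
η_II = COP_actual/COP_Carnot = 1.336/6.307 = 0.2119.

0.212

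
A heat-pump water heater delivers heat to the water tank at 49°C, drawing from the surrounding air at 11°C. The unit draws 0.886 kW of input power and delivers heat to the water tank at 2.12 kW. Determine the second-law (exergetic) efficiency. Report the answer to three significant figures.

0.282

COP_actual = Q̇_H/Ẇ = 2.120/0.8860 = 2.393.
In absolute terms T_C = 284.15 K and T_H = 322.15 K, so ΔT = 38.00 K.
COP_Carnot = T_H/ΔT = 322.15/38.00 = 8.478.
η_II = COP_actual/COP_Carnot = 2.393/8.478 = 0.2822.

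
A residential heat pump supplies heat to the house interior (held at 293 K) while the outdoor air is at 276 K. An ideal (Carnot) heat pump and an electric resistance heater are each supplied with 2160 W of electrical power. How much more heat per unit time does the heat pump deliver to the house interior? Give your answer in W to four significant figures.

35070 W

The reservoir spacing is ΔT = 293 − 276 = 17.00 K.
COP_Carnot = T_H/ΔT = 293.00/17.00 = 17.24.
The heat pump delivers Q̇_H = COP × Ẇ = 37230 W; the resistance heater delivers Ẇ = 2160 W.
Extra = (COP − 1)·Ẇ = 35070 W.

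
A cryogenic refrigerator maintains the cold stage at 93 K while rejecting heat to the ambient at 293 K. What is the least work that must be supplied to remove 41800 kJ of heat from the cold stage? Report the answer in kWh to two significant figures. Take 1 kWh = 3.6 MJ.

25 kWh

The reservoir spacing is ΔT = 293 − 93 = 200.0 K.
The reversible limit is COP_R = T_C/ΔT = 0.4650, so W_min = Q_C/COP = Q_C·ΔT/T_C.
W_min = 41800 × 200.0/93.00 = 89890 kJ = 24.97 kWh.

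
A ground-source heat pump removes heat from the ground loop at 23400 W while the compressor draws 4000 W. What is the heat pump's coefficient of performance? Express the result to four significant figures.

The first law gives Q̇_H = Q̇_C + Ẇ, so the three rates are Q̇_C = 23400, Q̇_H = 27400, Ẇ = 4000 W.
COP_HP = Q̇_H/Ẇ = 27400/4000 = 6.850.

6.850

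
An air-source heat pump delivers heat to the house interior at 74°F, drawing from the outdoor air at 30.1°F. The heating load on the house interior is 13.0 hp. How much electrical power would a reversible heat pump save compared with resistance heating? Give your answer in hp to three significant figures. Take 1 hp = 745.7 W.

11.9 hp

In absolute terms T_C = 272.09 K and T_H = 296.48 K, so ΔT = 24.39 K.
COP_Carnot = T_H/ΔT = 296.48/24.39 = 12.16.
Resistance heating needs Ẇ_res = Q̇_H = 13.00 hp; the reversible heat pump needs only Ẇ_hp = Q̇_H/COP = 1.069 hp.
Saving = 13.00 − 1.069 = 11.93 hp.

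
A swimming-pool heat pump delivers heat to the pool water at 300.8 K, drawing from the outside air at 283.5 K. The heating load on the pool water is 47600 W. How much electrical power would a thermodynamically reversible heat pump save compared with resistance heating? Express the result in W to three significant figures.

44900 W

The reservoir spacing is ΔT = 300.8 − 283.5 = 17.30 K.
COP_Carnot = T_H/ΔT = 300.80/17.30 = 17.39.
Resistance heating needs Ẇ_res = Q̇_H = 47600 W; the reversible heat pump needs only Ẇ_hp = Q̇_H/COP = 2738 W.
Saving = 47600 − 2738 = 44860 W.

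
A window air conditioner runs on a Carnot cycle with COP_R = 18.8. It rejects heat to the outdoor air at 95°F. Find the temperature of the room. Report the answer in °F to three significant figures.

For a Carnot refrigerator COP_R = T_C/(T_H − T_C), so T_C = COP·T_H/(1 + COP).
With T_H = 308.15 K, T_C = 18.8 × 308.15/19.80 = 292.59 K.
Converting, 292.59 K = 66.99°F.

67.0 °F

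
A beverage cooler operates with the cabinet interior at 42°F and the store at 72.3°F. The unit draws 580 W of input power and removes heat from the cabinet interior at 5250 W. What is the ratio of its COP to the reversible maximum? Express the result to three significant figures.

COP_actual = Q̇_C/Ẇ = 5250/580.0 = 9.052.
In absolute terms T_C = 278.71 K and T_H = 295.54 K, so ΔT = 16.83 K.
COP_Carnot = T_C/ΔT = 278.71/16.83 = 16.56.
η_II = COP_actual/COP_Carnot = 9.052/16.56 = 0.5467.

0.547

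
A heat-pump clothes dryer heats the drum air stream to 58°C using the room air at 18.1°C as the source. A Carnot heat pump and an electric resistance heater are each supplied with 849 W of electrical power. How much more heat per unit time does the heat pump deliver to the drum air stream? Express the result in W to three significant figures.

6200 W

In absolute terms T_C = 291.25 K and T_H = 331.15 K, so ΔT = 39.90 K.
COP_Carnot = T_H/ΔT = 331.15/39.90 = 8.299.
The heat pump delivers Q̇_H = COP × Ẇ = 7046 W; the resistance heater delivers Ẇ = 849.0 W.
Extra = (COP − 1)·Ẇ = 6197 W.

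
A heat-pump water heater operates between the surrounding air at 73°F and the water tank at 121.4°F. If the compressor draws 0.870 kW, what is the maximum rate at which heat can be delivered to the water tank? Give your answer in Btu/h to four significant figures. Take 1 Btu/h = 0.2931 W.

In absolute terms T_C = 295.93 K and T_H = 322.82 K, so ΔT = 26.89 K.
COP_Carnot = T_H/ΔT = 322.82/26.89 = 12.01.
Q̇_max = COP_Carnot × Ẇ = 12.01 × 0.8700 kW = 10.44 kW = 35640 Btu/h.

35640 Btu/h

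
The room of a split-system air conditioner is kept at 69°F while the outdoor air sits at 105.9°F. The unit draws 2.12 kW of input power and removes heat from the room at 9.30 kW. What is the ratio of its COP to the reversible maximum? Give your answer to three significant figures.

0.306

COP_actual = Q̇_C/Ẇ = 9.300/2.120 = 4.387.
In absolute terms T_C = 293.71 K and T_H = 314.21 K, so ΔT = 20.50 K.
COP_Carnot = T_C/ΔT = 293.71/20.50 = 14.33.
η_II = COP_actual/COP_Carnot = 4.387/14.33 = 0.3062.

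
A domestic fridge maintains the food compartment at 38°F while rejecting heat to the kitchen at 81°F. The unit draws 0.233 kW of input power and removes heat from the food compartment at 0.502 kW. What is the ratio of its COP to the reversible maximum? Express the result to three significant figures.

COP_actual = Q̇_C/Ẇ = 0.5020/0.2330 = 2.155.
In absolute terms T_C = 276.48 K and T_H = 300.37 K, so ΔT = 23.89 K.
COP_Carnot = T_C/ΔT = 276.48/23.89 = 11.57.
η_II = COP_actual/COP_Carnot = 2.155/11.57 = 0.1862.

0.186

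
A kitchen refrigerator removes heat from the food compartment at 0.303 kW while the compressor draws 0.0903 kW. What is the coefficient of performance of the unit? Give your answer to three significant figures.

3.36

The first law gives Q̇_H = Q̇_C + Ẇ, so the three rates are Q̇_C = 0.3030, Q̇_H = 0.3933, Ẇ = 0.09030 kW.
COP_R = Q̇_C/Ẇ = 0.3030/0.09030 = 3.355.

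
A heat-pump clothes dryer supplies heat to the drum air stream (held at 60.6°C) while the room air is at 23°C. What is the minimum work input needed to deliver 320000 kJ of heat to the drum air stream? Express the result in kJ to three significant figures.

In absolute terms T_C = 296.15 K and T_H = 333.75 K, so ΔT = 37.60 K.
The reversible limit is COP_HP = T_H/ΔT = 8.876, so W_min = Q_H/COP = Q_H·ΔT/T_H.
W_min = 320000 × 37.60/333.75 = 36050 kJ.

36100 kJ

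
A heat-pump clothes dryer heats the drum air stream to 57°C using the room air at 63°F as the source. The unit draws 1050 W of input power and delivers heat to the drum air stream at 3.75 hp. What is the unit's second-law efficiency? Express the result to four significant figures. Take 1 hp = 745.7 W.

Converting, Q̇_H = 3.750 hp = 2796 W, so COP_actual = Q̇_H/Ẇ = 2796/1050 = 2.663.
In absolute terms T_C = 290.37 K and T_H = 330.15 K, so ΔT = 39.78 K.
COP_Carnot = T_H/ΔT = 330.15/39.78 = 8.300.
η_II = COP_actual/COP_Carnot = 2.663/8.300 = 0.3209.

0.3209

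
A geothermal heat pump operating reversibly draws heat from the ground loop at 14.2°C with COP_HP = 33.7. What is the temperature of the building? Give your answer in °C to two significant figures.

COP_HP = T_H/(T_H − T_C) rearranges to T_H = COP·T_C/(COP − 1).
With T_C = 287.35 K, T_H = 33.7 × 287.35/32.70 = 296.14 K.
Converting, 296.14 K = 22.99°C.

23 °C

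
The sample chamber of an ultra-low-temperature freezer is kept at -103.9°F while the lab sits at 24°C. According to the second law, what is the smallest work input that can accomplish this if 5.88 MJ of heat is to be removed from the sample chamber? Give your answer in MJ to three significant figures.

2.96 MJ

In absolute terms T_C = 197.65 K and T_H = 297.15 K, so ΔT = 99.50 K.
The reversible limit is COP_R = T_C/ΔT = 1.986, so W_min = Q_C/COP = Q_C·ΔT/T_C.
W_min = 5.880 × 99.50/197.65 = 2.960 MJ.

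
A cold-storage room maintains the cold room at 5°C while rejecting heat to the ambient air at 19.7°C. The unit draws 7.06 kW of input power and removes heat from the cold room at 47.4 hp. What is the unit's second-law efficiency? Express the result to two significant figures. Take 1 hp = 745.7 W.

Converting, Q̇_C = 47.40 hp = 35.35 kW, so COP_actual = Q̇_C/Ẇ = 35.35/7.060 = 5.007.
In absolute terms T_C = 278.15 K and T_H = 292.85 K, so ΔT = 14.70 K.
COP_Carnot = T_C/ΔT = 278.15/14.70 = 18.92.
η_II = COP_actual/COP_Carnot = 5.007/18.92 = 0.2646.

0.26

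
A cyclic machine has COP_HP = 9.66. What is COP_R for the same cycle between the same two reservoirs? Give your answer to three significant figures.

8.66

Since Q_H = Q_C + W for any cycle, COP_R = Q_C/W = Q_H/W − 1.
COP_R = 9.66 − 1 = 8.66.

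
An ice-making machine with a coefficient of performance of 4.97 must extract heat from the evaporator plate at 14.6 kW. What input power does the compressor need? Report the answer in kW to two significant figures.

Ẇ = Q̇_C/COP = 14.60/4.97 = 2.938 kW.

2.9 kW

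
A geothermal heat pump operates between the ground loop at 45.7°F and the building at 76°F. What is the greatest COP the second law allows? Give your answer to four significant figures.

17.68

In absolute terms T_C = 280.76 K and T_H = 297.59 K, so ΔT = 16.83 K.
For a reversible cycle, COP_Carnot = T_H/ΔT = 297.59/16.83 = 17.68.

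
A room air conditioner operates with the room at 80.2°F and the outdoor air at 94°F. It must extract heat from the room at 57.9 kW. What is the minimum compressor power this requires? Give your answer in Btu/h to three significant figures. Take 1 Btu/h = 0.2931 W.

5050 Btu/h

In absolute terms T_C = 299.93 K and T_H = 307.59 K, so ΔT = 7.667 K.
COP_Carnot = T_C/ΔT = 299.93/7.667 = 39.12.
Ẇ_min = Q̇/COP_Carnot = 57.90/39.12 = 1.480 kW = 5050 Btu/h.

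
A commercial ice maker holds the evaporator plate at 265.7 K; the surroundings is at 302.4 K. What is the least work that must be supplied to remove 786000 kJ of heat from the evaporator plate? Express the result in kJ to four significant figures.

The reservoir spacing is ΔT = 302.4 − 265.7 = 36.70 K.
The reversible limit is COP_R = T_C/ΔT = 7.240, so W_min = Q_C/COP = Q_C·ΔT/T_C.
W_min = 786000 × 36.70/265.70 = 108600 kJ.

108600 kJ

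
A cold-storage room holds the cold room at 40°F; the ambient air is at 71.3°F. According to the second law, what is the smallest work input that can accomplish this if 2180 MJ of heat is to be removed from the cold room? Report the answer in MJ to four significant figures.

136.6 MJ

In absolute terms T_C = 277.59 K and T_H = 294.98 K, so ΔT = 17.39 K.
The reversible limit is COP_R = T_C/ΔT = 15.96, so W_min = Q_C/COP = Q_C·ΔT/T_C.
W_min = 2180 × 17.39/277.59 = 136.6 MJ.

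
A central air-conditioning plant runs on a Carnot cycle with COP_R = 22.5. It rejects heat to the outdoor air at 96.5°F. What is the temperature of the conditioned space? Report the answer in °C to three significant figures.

For a Carnot refrigerator COP_R = T_C/(T_H − T_C), so T_C = COP·T_H/(1 + COP).
With T_H = 308.98 K, T_C = 22.5 × 308.98/23.50 = 295.84 K.
Converting, 295.84 K = 22.69°C.

22.7 °C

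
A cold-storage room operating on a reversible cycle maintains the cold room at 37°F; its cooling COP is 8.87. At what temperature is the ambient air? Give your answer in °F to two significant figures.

93 °F

COP_R = T_C/(T_H − T_C) gives T_H − T_C = T_C/COP.
With T_C = 275.93 K, T_H = 275.93 × (1 + 1/8.87) = 307.04 K.
Converting, 307.04 K = 92.99°F.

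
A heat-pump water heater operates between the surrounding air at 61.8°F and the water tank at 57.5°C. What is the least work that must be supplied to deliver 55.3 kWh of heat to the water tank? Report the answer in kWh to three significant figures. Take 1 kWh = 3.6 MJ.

In absolute terms T_C = 289.71 K and T_H = 330.65 K, so ΔT = 40.94 K.
The reversible limit is COP_HP = T_H/ΔT = 8.076, so W_min = Q_H/COP = Q_H·ΔT/T_H.
W_min = 55.30 × 40.94/330.65 = 6.848 kWh.

6.85 kWh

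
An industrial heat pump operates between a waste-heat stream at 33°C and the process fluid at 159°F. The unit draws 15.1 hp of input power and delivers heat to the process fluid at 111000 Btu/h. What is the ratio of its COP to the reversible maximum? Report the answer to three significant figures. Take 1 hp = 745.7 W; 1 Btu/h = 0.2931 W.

0.316

Converting, Q̇_H = 111000 Btu/h = 43.63 hp, so COP_actual = Q̇_H/Ẇ = 43.63/15.10 = 2.889.
In absolute terms T_C = 306.15 K and T_H = 343.71 K, so ΔT = 37.56 K.
COP_Carnot = T_H/ΔT = 343.71/37.56 = 9.152.
η_II = COP_actual/COP_Carnot = 2.889/9.152 = 0.3157.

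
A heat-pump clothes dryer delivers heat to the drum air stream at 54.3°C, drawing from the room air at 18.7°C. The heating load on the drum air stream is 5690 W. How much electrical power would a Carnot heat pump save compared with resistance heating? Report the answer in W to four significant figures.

5071 W

In absolute terms T_C = 291.85 K and T_H = 327.45 K, so ΔT = 35.60 K.
COP_Carnot = T_H/ΔT = 327.45/35.60 = 9.198.
Resistance heating needs Ẇ_res = Q̇_H = 5690 W; the reversible heat pump needs only Ẇ_hp = Q̇_H/COP = 618.6 W.
Saving = 5690 − 618.6 = 5071 W.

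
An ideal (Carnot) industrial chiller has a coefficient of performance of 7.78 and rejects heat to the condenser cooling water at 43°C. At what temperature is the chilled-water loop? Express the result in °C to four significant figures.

For a Carnot refrigerator COP_R = T_C/(T_H − T_C), so T_C = COP·T_H/(1 + COP).
With T_H = 316.15 K, T_C = 7.78 × 316.15/8.780 = 280.14 K.
Converting, 280.14 K = 6.99°C.

6.992 °C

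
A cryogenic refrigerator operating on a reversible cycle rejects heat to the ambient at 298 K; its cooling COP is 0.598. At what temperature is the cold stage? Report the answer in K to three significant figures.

For a Carnot refrigerator COP_R = T_C/(T_H − T_C), so T_C = COP·T_H/(1 + COP).
With T_H = 298.00 K, T_C = 0.598 × 298.00/1.598 = 111.52 K.

112 K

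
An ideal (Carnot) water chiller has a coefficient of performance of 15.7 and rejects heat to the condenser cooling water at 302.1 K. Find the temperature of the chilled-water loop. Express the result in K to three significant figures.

For a Carnot refrigerator COP_R = T_C/(T_H − T_C), so T_C = COP·T_H/(1 + COP).
With T_H = 302.10 K, T_C = 15.7 × 302.10/16.70 = 284.01 K.

284 K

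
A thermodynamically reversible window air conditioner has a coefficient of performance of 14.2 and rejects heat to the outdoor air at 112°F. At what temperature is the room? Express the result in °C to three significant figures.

23.6 °C

For a Carnot refrigerator COP_R = T_C/(T_H − T_C), so T_C = COP·T_H/(1 + COP).
With T_H = 317.59 K, T_C = 14.2 × 317.59/15.20 = 296.70 K.
Converting, 296.70 K = 23.55°C.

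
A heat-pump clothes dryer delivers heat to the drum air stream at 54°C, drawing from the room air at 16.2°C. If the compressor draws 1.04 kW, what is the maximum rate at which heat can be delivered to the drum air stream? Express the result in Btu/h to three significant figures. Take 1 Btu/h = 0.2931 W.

30700 Btu/h

In absolute terms T_C = 289.35 K and T_H = 327.15 K, so ΔT = 37.80 K.
COP_Carnot = T_H/ΔT = 327.15/37.80 = 8.655.
Q̇_max = COP_Carnot × Ẇ = 8.655 × 1.040 kW = 9.001 kW = 30710 Btu/h.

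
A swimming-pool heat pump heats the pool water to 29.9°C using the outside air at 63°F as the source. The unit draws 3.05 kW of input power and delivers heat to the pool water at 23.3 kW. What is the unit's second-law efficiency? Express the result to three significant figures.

COP_actual = Q̇_H/Ẇ = 23.30/3.050 = 7.639.
In absolute terms T_C = 290.37 K and T_H = 303.05 K, so ΔT = 12.68 K.
COP_Carnot = T_H/ΔT = 303.05/12.68 = 23.90.
η_II = COP_actual/COP_Carnot = 7.639/23.90 = 0.3196.

0.320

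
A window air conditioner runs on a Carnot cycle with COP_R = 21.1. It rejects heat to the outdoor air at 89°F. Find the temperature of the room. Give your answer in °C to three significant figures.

For a Carnot refrigerator COP_R = T_C/(T_H − T_C), so T_C = COP·T_H/(1 + COP).
With T_H = 304.82 K, T_C = 21.1 × 304.82/22.10 = 291.02 K.
Converting, 291.02 K = 17.87°C.

17.9 °C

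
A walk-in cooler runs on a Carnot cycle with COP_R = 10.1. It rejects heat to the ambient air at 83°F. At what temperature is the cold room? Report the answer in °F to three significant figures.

For a Carnot refrigerator COP_R = T_C/(T_H − T_C), so T_C = COP·T_H/(1 + COP).
With T_H = 301.48 K, T_C = 10.1 × 301.48/11.10 = 274.32 K.
Converting, 274.32 K = 34.11°F.

34.1 °F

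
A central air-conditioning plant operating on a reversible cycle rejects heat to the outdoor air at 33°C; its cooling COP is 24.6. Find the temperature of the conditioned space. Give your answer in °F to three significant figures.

69.9 °F

For a Carnot refrigerator COP_R = T_C/(T_H − T_C), so T_C = COP·T_H/(1 + COP).
With T_H = 306.15 K, T_C = 24.6 × 306.15/25.60 = 294.19 K.
Converting, 294.19 K = 69.87°F.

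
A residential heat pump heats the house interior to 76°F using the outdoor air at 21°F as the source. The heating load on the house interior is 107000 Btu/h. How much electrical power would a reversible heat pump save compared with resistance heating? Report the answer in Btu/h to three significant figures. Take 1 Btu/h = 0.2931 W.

In absolute terms T_C = 267.04 K and T_H = 297.59 K, so ΔT = 30.56 K.
COP_Carnot = T_H/ΔT = 297.59/30.56 = 9.739.
Resistance heating needs Ẇ_res = Q̇_H = 107000 Btu/h; the reversible heat pump needs only Ẇ_hp = Q̇_H/COP = 10990 Btu/h.
Saving = 107000 − 10990 = 96010 Btu/h.

96000 Btu/h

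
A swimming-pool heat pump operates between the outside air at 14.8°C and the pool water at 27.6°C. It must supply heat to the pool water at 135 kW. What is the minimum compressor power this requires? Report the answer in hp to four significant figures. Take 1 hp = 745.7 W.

7.705 hp

In absolute terms T_C = 287.95 K and T_H = 300.75 K, so ΔT = 12.80 K.
COP_Carnot = T_H/ΔT = 300.75/12.80 = 23.50.
Ẇ_min = Q̇/COP_Carnot = 135.0/23.50 = 5.746 kW = 7.705 hp.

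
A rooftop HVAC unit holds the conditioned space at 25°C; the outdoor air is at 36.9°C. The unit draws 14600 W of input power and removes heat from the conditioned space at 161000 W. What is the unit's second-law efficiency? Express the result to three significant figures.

0.440

COP_actual = Q̇_C/Ẇ = 161000/14600 = 11.03.
In absolute terms T_C = 298.15 K and T_H = 310.05 K, so ΔT = 11.90 K.
COP_Carnot = T_C/ΔT = 298.15/11.90 = 25.05.
η_II = COP_actual/COP_Carnot = 11.03/25.05 = 0.4401.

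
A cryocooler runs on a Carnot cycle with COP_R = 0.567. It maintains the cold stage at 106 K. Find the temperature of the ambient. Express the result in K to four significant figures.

COP_R = T_C/(T_H − T_C) gives T_H − T_C = T_C/COP.
With T_C = 106.00 K, T_H = 106.00 × (1 + 1/0.567) = 292.95 K.

292.9 K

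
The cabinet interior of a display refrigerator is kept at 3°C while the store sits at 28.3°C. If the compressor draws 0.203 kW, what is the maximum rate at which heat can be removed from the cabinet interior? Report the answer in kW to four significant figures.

2.216 kW

In absolute terms T_C = 276.15 K and T_H = 301.45 K, so ΔT = 25.30 K.
COP_Carnot = T_C/ΔT = 276.15/25.30 = 10.92.
Q̇_max = COP_Carnot × Ẇ = 10.92 × 0.2030 kW = 2.216 kW.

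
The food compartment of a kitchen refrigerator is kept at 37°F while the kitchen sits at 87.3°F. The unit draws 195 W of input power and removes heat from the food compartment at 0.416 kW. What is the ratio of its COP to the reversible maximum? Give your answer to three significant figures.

Converting, Q̇_C = 0.4160 kW = 416.0 W, so COP_actual = Q̇_C/Ẇ = 416.0/195.0 = 2.133.
In absolute terms T_C = 275.93 K and T_H = 303.87 K, so ΔT = 27.94 K.
COP_Carnot = T_C/ΔT = 275.93/27.94 = 9.874.
η_II = COP_actual/COP_Carnot = 2.133/9.874 = 0.2161.

0.216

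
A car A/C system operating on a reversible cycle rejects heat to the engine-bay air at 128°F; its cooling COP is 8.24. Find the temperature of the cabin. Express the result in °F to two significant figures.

64 °F

For a Carnot refrigerator COP_R = T_C/(T_H − T_C), so T_C = COP·T_H/(1 + COP).
With T_H = 326.48 K, T_C = 8.24 × 326.48/9.240 = 291.15 K.
Converting, 291.15 K = 64.40°F.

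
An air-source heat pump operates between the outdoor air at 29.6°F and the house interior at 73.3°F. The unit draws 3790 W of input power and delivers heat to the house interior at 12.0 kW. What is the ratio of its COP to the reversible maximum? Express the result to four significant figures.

0.2596

Converting, Q̇_H = 12.00 kW = 12000 W, so COP_actual = Q̇_H/Ẇ = 12000/3790 = 3.166.
In absolute terms T_C = 271.82 K and T_H = 296.09 K, so ΔT = 24.28 K.
COP_Carnot = T_H/ΔT = 296.09/24.28 = 12.20.
η_II = COP_actual/COP_Carnot = 3.166/12.20 = 0.2596.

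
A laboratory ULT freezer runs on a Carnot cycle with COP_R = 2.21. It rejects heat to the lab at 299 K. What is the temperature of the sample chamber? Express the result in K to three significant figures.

206 K

For a Carnot refrigerator COP_R = T_C/(T_H − T_C), so T_C = COP·T_H/(1 + COP).
With T_H = 299.00 K, T_C = 2.21 × 299.00/3.210 = 205.85 K.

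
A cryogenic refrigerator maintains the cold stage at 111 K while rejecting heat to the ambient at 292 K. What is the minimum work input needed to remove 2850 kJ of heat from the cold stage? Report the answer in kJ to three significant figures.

4650 kJ

The reservoir spacing is ΔT = 292 − 111 = 181.0 K.
The reversible limit is COP_R = T_C/ΔT = 0.6133, so W_min = Q_C/COP = Q_C·ΔT/T_C.
W_min = 2850 × 181.0/111.00 = 4647 kJ.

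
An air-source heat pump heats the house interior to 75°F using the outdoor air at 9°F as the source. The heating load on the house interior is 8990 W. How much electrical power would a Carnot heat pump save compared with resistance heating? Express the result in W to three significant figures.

In absolute terms T_C = 260.37 K and T_H = 297.04 K, so ΔT = 36.67 K.
COP_Carnot = T_H/ΔT = 297.04/36.67 = 8.101.
Resistance heating needs Ẇ_res = Q̇_H = 8990 W; the reversible heat pump needs only Ẇ_hp = Q̇_H/COP = 1110 W.
Saving = 8990 − 1110 = 7880 W.

7880 W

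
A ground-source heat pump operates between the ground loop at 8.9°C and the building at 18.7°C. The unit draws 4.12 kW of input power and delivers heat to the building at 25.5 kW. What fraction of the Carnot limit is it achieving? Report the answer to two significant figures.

COP_actual = Q̇_H/Ẇ = 25.50/4.120 = 6.189.
In absolute terms T_C = 282.05 K and T_H = 291.85 K, so ΔT = 9.800 K.
COP_Carnot = T_H/ΔT = 291.85/9.800 = 29.78.
η_II = COP_actual/COP_Carnot = 6.189/29.78 = 0.2078.

0.21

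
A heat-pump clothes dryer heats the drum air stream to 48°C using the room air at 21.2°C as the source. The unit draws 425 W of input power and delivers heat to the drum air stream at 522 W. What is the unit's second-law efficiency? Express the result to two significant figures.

0.10

COP_actual = Q̇_H/Ẇ = 522.0/425.0 = 1.228.
In absolute terms T_C = 294.35 K and T_H = 321.15 K, so ΔT = 26.80 K.
COP_Carnot = T_H/ΔT = 321.15/26.80 = 11.98.
η_II = COP_actual/COP_Carnot = 1.228/11.98 = 0.1025.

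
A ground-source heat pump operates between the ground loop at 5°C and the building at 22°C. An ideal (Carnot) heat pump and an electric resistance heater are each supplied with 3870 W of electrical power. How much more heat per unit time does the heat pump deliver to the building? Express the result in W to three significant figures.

In absolute terms T_C = 278.15 K and T_H = 295.15 K, so ΔT = 17.00 K.
COP_Carnot = T_H/ΔT = 295.15/17.00 = 17.36.
The heat pump delivers Q̇_H = COP × Ẇ = 67190 W; the resistance heater delivers Ẇ = 3870 W.
Extra = (COP − 1)·Ẇ = 63320 W.

63300 W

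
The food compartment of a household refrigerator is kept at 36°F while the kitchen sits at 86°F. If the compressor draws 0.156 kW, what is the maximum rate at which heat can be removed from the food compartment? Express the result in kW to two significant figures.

1.5 kW

In absolute terms T_C = 275.37 K and T_H = 303.15 K, so ΔT = 27.78 K.
COP_Carnot = T_C/ΔT = 275.37/27.78 = 9.913.
Q̇_max = COP_Carnot × Ẇ = 9.913 × 0.1560 kW = 1.546 kW.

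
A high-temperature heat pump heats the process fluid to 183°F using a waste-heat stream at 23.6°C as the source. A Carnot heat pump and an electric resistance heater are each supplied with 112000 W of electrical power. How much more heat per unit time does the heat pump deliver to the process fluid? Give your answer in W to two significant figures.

550000 W

In absolute terms T_C = 296.75 K and T_H = 357.04 K, so ΔT = 60.29 K.
COP_Carnot = T_H/ΔT = 357.04/60.29 = 5.922.
The heat pump delivers Q̇_H = COP × Ẇ = 663300 W; the resistance heater delivers Ẇ = 112000 W.
Extra = (COP − 1)·Ẇ = 551300 W.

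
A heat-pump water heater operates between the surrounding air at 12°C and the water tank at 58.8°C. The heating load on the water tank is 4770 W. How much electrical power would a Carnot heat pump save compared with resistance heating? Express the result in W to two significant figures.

4100 W

In absolute terms T_C = 285.15 K and T_H = 331.95 K, so ΔT = 46.80 K.
COP_Carnot = T_H/ΔT = 331.95/46.80 = 7.093.
Resistance heating needs Ẇ_res = Q̇_H = 4770 W; the reversible heat pump needs only Ẇ_hp = Q̇_H/COP = 672.5 W.
Saving = 4770 − 672.5 = 4098 W.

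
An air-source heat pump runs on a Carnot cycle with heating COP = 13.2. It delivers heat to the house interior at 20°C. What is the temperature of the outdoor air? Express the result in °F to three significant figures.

COP_HP = T_H/(T_H − T_C) gives T_H − T_C = T_H/COP.
With T_H = 293.15 K, T_C = 293.15 × (1 − 1/13.2) = 270.94 K.
Converting, 270.94 K = 28.02°F.

28.0 °F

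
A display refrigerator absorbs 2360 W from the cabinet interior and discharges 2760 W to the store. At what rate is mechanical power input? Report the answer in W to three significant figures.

400 W

For a cyclic device the first law requires Q̇_H = Q̇_C + Ẇ.
Ẇ = Q̇_H − Q̇_C = 400.0 W.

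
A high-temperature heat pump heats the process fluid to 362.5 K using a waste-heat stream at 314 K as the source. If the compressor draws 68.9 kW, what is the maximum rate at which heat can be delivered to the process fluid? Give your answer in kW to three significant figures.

The reservoir spacing is ΔT = 362.5 − 314 = 48.50 K.
COP_Carnot = T_H/ΔT = 362.50/48.50 = 7.474.
Q̇_max = COP_Carnot × Ẇ = 7.474 × 68.90 kW = 515.0 kW.

515 kW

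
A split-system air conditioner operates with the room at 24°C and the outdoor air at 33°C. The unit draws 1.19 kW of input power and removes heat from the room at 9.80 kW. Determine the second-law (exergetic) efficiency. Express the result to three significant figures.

COP_actual = Q̇_C/Ẇ = 9.800/1.190 = 8.235.
In absolute terms T_C = 297.15 K and T_H = 306.15 K, so ΔT = 9.000 K.
COP_Carnot = T_C/ΔT = 297.15/9.000 = 33.02.
η_II = COP_actual/COP_Carnot = 8.235/33.02 = 0.2494.

0.249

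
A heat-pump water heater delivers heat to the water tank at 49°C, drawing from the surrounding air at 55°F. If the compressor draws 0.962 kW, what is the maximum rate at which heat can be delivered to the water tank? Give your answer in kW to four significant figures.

In absolute terms T_C = 285.93 K and T_H = 322.15 K, so ΔT = 36.22 K.
COP_Carnot = T_H/ΔT = 322.15/36.22 = 8.894.
Q̇_max = COP_Carnot × Ẇ = 8.894 × 0.9620 kW = 8.556 kW.

8.556 kW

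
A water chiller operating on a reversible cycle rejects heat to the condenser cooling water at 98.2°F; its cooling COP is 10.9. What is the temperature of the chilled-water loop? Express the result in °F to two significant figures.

For a Carnot refrigerator COP_R = T_C/(T_H − T_C), so T_C = COP·T_H/(1 + COP).
With T_H = 309.93 K, T_C = 10.9 × 309.93/11.90 = 283.88 K.
Converting, 283.88 K = 51.32°F.

51 °F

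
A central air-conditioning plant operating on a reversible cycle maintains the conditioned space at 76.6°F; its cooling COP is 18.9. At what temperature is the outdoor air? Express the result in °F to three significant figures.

105 °F

COP_R = T_C/(T_H − T_C) gives T_H − T_C = T_C/COP.
With T_C = 297.93 K, T_H = 297.93 × (1 + 1/18.9) = 313.69 K.
Converting, 313.69 K = 104.97°F.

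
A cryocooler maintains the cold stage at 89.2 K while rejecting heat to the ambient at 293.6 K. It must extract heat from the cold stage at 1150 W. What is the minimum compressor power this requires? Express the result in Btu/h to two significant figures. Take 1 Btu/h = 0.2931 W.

9000 Btu/h

The reservoir spacing is ΔT = 293.6 − 89.2 = 204.4 K.
COP_Carnot = T_C/ΔT = 89.20/204.4 = 0.4364.
Ẇ_min = Q̇/COP_Carnot = 1150/0.4364 = 2635 W = 8991 Btu/h.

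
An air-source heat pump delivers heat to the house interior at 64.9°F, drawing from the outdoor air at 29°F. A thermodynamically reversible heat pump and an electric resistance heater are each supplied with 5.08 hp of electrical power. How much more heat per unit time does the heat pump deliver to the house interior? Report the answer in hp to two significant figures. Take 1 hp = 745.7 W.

In absolute terms T_C = 271.48 K and T_H = 291.43 K, so ΔT = 19.94 K.
COP_Carnot = T_H/ΔT = 291.43/19.94 = 14.61.
The heat pump delivers Q̇_H = COP × Ẇ = 74.23 hp; the resistance heater delivers Ẇ = 5.080 hp.
Extra = (COP − 1)·Ẇ = 69.15 hp.

69 hp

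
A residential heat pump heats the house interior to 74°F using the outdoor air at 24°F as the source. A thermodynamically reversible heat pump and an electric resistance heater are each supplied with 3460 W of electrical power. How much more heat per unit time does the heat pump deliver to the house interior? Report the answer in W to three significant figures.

In absolute terms T_C = 268.71 K and T_H = 296.48 K, so ΔT = 27.78 K.
COP_Carnot = T_H/ΔT = 296.48/27.78 = 10.67.
The heat pump delivers Q̇_H = COP × Ẇ = 36930 W; the resistance heater delivers Ẇ = 3460 W.
Extra = (COP − 1)·Ẇ = 33470 W.

33500 W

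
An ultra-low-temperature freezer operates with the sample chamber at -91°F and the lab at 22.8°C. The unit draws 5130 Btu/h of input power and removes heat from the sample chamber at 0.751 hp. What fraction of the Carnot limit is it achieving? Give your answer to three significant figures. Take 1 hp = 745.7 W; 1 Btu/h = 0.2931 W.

0.166

Converting, Q̇_C = 0.7510 hp = 1911 Btu/h, so COP_actual = Q̇_C/Ẇ = 1911/5130 = 0.3725.
In absolute terms T_C = 204.82 K and T_H = 295.95 K, so ΔT = 91.13 K.
COP_Carnot = T_C/ΔT = 204.82/91.13 = 2.247.
η_II = COP_actual/COP_Carnot = 0.3725/2.247 = 0.1657.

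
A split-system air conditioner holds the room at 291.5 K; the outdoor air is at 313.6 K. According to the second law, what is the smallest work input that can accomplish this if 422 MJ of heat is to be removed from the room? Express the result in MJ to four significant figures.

31.99 MJ

The reservoir spacing is ΔT = 313.6 − 291.5 = 22.10 K.
The reversible limit is COP_R = T_C/ΔT = 13.19, so W_min = Q_C/COP = Q_C·ΔT/T_C.
W_min = 422.0 × 22.10/291.50 = 31.99 MJ.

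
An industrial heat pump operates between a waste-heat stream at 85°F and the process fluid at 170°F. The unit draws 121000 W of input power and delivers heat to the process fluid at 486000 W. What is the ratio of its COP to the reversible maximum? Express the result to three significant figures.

COP_actual = Q̇_H/Ẇ = 486000/121000 = 4.017.
In absolute terms T_C = 302.59 K and T_H = 349.82 K, so ΔT = 47.22 K.
COP_Carnot = T_H/ΔT = 349.82/47.22 = 7.408.
η_II = COP_actual/COP_Carnot = 4.017/7.408 = 0.5422.

0.542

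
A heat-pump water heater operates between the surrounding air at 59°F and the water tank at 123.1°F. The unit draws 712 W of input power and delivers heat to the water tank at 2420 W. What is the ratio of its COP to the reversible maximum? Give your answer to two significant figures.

COP_actual = Q̇_H/Ẇ = 2420/712.0 = 3.399.
In absolute terms T_C = 288.15 K and T_H = 323.76 K, so ΔT = 35.61 K.
COP_Carnot = T_H/ΔT = 323.76/35.61 = 9.092.
η_II = COP_actual/COP_Carnot = 3.399/9.092 = 0.3738.

0.37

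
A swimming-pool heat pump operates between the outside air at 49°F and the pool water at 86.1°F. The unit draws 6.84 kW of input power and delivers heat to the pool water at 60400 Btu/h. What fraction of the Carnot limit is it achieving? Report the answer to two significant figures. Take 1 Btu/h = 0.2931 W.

0.18

Converting, Q̇_H = 60400 Btu/h = 17.70 kW, so COP_actual = Q̇_H/Ẇ = 17.70/6.840 = 2.588.
In absolute terms T_C = 282.59 K and T_H = 303.21 K, so ΔT = 20.61 K.
COP_Carnot = T_H/ΔT = 303.21/20.61 = 14.71.
η_II = COP_actual/COP_Carnot = 2.588/14.71 = 0.1759.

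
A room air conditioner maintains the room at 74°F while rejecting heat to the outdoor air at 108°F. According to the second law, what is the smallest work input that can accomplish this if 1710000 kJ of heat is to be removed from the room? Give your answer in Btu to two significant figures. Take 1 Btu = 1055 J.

In absolute terms T_C = 296.48 K and T_H = 315.37 K, so ΔT = 18.89 K.
The reversible limit is COP_R = T_C/ΔT = 15.70, so W_min = Q_C/COP = Q_C·ΔT/T_C.
W_min = 1710000 × 18.89/296.48 = 108900 kJ = 103300 Btu.

100000 Btu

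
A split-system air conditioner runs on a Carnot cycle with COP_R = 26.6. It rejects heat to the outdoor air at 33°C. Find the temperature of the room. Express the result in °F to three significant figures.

71.4 °F

For a Carnot refrigerator COP_R = T_C/(T_H − T_C), so T_C = COP·T_H/(1 + COP).
With T_H = 306.15 K, T_C = 26.6 × 306.15/27.60 = 295.06 K.
Converting, 295.06 K = 71.43°F.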